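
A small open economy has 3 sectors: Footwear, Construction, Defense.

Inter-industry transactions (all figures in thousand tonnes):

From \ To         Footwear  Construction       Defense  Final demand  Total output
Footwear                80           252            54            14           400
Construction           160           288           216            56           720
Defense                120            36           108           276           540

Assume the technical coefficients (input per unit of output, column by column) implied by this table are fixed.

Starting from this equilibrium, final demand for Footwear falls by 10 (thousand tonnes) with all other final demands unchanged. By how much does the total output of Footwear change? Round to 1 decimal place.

Technical coefficients a_ij = z_ij / X_j:
  a_11 = 80/400 = 0.20, a_21 = 160/400 = 0.40, a_31 = 120/400 = 0.30
  a_12 = 252/720 = 0.35, a_22 = 288/720 = 0.40, a_32 = 36/720 = 0.05
  a_13 = 54/540 = 0.10, a_23 = 216/540 = 0.40, a_33 = 108/540 = 0.20
I − A =
  [   0.80    -0.35    -0.10]
  [  -0.40     0.60    -0.40]
  [  -0.30    -0.05     0.80]
Cofactors of I−A, C_ij = (−1)^(i+j)·(minor ij) (rows/columns in the sector order above):
  C_11 = (0.60)(0.80) − (-0.40)(-0.05) = 0.4600
  C_12 = −[(-0.40)(0.80) − (-0.40)(-0.30)] = 0.4400
  C_13 = (-0.40)(-0.05) − (0.60)(-0.30) = 0.2000
  C_21 = −[(-0.35)(0.80) − (-0.10)(-0.05)] = 0.2850
  C_22 = (0.80)(0.80) − (-0.10)(-0.30) = 0.6100
  C_23 = −[(0.80)(-0.05) − (-0.35)(-0.30)] = 0.1450
  C_31 = (-0.35)(-0.40) − (-0.10)(0.60) = 0.2000
  C_32 = −[(0.80)(-0.40) − (-0.10)(-0.40)] = 0.3600
  C_33 = (0.80)(0.60) − (-0.35)(-0.40) = 0.3400
det(I−A) = Σ_j (I−A)_1j·C_1j = (0.80)(0.4600) + (-0.35)(0.4400) + (-0.10)(0.2000) = 0.1940
adj(I−A) = Cᵀ =
  [ 0.4600   0.2850   0.2000]
  [ 0.4400   0.6100   0.3600]
  [ 0.2000   0.1450   0.3400]
(I − A)⁻¹ = adj(I−A) / det(I−A) ≈
  [   2.3711     1.4691     1.0309]
  [   2.2680     3.1443     1.8557]
  [   1.0309     0.7474     1.7526]
Δx = (I − A)⁻¹ Δd with Δd having -10 in the Footwear component and 0 elsewhere.
So Δx_1 = L_11 · (-10), where L_11 = adj(I−A)_11 / det(I−A) = 0.4600 / 0.1940.
Δx_1 = 0.4600 × (-10) / 0.1940 = -4.60 / 0.1940 ≈ -23.7.

Δx_1 = -23.7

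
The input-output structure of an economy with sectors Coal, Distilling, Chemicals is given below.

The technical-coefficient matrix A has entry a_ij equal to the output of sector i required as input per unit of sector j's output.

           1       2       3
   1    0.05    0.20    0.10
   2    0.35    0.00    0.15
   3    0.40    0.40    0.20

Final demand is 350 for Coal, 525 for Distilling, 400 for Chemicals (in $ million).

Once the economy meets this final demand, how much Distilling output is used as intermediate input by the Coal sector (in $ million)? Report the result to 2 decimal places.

I − A =
  [   0.95    -0.20    -0.10]
  [  -0.35     1.00    -0.15]
  [  -0.40    -0.40     0.80]
Cofactors of I−A, C_ij = (−1)^(i+j)·(minor ij) (rows/columns in the sector order above):
  C_11 = (1.00)(0.80) − (-0.15)(-0.40) = 0.7400
  C_12 = −[(-0.35)(0.80) − (-0.15)(-0.40)] = 0.3400
  C_13 = (-0.35)(-0.40) − (1.00)(-0.40) = 0.5400
  C_21 = −[(-0.20)(0.80) − (-0.10)(-0.40)] = 0.2000
  C_22 = (0.95)(0.80) − (-0.10)(-0.40) = 0.7200
  C_23 = −[(0.95)(-0.40) − (-0.20)(-0.40)] = 0.4600
  C_31 = (-0.20)(-0.15) − (-0.10)(1.00) = 0.1300
  C_32 = −[(0.95)(-0.15) − (-0.10)(-0.35)] = 0.1775
  C_33 = (0.95)(1.00) − (-0.20)(-0.35) = 0.8800
det(I−A) = Σ_j (I−A)_1j·C_1j = (0.95)(0.7400) + (-0.20)(0.3400) + (-0.10)(0.5400) = 0.5810
adj(I−A) = Cᵀ =
  [ 0.7400   0.2000   0.1300]
  [ 0.3400   0.7200   0.1775]
  [ 0.5400   0.4600   0.8800]
(I − A)⁻¹ = adj(I−A) / det(I−A) ≈
  [   1.2737     0.3442     0.2238]
  [   0.5852     1.2392     0.3055]
  [   0.9294     0.7917     1.5146]
First solve x = (I − A)⁻¹ d = adj(I−A)·d / det(I−A); in particular x_1 = (0.7400·350 + 0.2000·525 + 0.1300·400) / 0.5810 = 416.00 / 0.5810 ≈ 716.0069.
Intermediate flow from 2 to 1: z_21 = a_21 · x_1 = 0.35 × 416.00 / 0.5810 = 145.60 / 0.5810 ≈ 250.60.

z_21 = 250.60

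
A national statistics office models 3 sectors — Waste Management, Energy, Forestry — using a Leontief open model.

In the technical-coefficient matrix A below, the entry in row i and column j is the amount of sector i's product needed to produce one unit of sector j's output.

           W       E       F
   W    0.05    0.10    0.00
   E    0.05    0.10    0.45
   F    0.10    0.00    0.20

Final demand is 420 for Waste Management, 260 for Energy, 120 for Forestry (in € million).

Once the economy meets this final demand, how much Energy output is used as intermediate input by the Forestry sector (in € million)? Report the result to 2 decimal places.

z_EF = 94.86

I − A =
  [   0.95    -0.10     0.00]
  [  -0.05     0.90    -0.45]
  [  -0.10     0.00     0.80]
Cofactors of I−A, C_ij = (−1)^(i+j)·(minor ij) (rows/columns in the sector order above):
  C_11 = (0.90)(0.80) − (-0.45)(0.00) = 0.7200
  C_12 = −[(-0.05)(0.80) − (-0.45)(-0.10)] = 0.0850
  C_13 = (-0.05)(0.00) − (0.90)(-0.10) = 0.0900
  C_21 = −[(-0.10)(0.80) − (0.00)(0.00)] = 0.0800
  C_22 = (0.95)(0.80) − (0.00)(-0.10) = 0.7600
  C_23 = −[(0.95)(0.00) − (-0.10)(-0.10)] = 0.0100
  C_31 = (-0.10)(-0.45) − (0.00)(0.90) = 0.0450
  C_32 = −[(0.95)(-0.45) − (0.00)(-0.05)] = 0.4275
  C_33 = (0.95)(0.90) − (-0.10)(-0.05) = 0.8500
det(I−A) = Σ_j (I−A)_1j·C_1j = (0.95)(0.7200) + (-0.10)(0.0850) + (0.00)(0.0900) = 0.6755
adj(I−A) = Cᵀ =
  [ 0.7200   0.0800   0.0450]
  [ 0.0850   0.7600   0.4275]
  [ 0.0900   0.0100   0.8500]
(I − A)⁻¹ = adj(I−A) / det(I−A) ≈
  [   1.0659     0.1184     0.0666]
  [   0.1258     1.1251     0.6329]
  [   0.1332     0.0148     1.2583]
First solve x = (I − A)⁻¹ d = adj(I−A)·d / det(I−A); in particular x_F = (0.0900·420 + 0.0100·260 + 0.8500·120) / 0.6755 = 142.40 / 0.6755 ≈ 210.8068.
Intermediate flow from E to F: z_EF = a_EF · x_F = 0.45 × 142.40 / 0.6755 = 64.08 / 0.6755 ≈ 94.86.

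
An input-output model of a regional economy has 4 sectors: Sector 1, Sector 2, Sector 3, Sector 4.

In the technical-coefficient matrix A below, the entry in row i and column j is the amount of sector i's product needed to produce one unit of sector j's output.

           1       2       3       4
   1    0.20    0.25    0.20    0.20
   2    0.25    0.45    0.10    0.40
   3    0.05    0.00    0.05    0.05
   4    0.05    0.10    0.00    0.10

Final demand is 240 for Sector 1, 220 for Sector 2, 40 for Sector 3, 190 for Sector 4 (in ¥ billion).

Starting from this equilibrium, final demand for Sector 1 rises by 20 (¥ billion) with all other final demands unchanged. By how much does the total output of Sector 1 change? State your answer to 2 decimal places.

Δx_1 = 31.88

I − A =
  [   0.80    -0.25    -0.20    -0.20]
  [  -0.25     0.55    -0.10    -0.40]
  [  -0.05     0.00     0.95    -0.05]
  [  -0.05    -0.10     0.00     0.90]
Compute the cofactors C_ij = (−1)^(i+j)·(3×3 minor ij) of I−A; the adjugate is their transpose:
adj(I−A) = Cᵀ =
  [ 0.431750   0.233750   0.115500   0.206250]
  [ 0.237500   0.665000   0.120000   0.355000]
  [ 0.025375   0.016875   0.292250   0.029375]
  [ 0.050375   0.086875   0.019750   0.351875]
det(I−A) = Σ_j (I−A)_1j·C_1j = (0.80)(0.431750) + (-0.25)(0.237500) + (-0.20)(0.025375) + (-0.20)(0.050375) = 0.270875
(I − A)⁻¹ = adj(I−A) / det(I−A) ≈
  [   1.5939     0.8629     0.4264     0.7614]
  [   0.8768     2.4550     0.4430     1.3106]
  [   0.0937     0.0623     1.0789     0.1084]
  [   0.1860     0.3207     0.0729     1.2990]
Δx = (I − A)⁻¹ Δd with Δd having +20 in the Sector 1 component and 0 elsewhere.
So Δx_1 = L_11 · (+20), where L_11 = adj(I−A)_11 / det(I−A) = 0.431750 / 0.270875.
Δx_1 = 0.431750 × (+20) / 0.270875 = 8.635 / 0.270875 ≈ 31.88.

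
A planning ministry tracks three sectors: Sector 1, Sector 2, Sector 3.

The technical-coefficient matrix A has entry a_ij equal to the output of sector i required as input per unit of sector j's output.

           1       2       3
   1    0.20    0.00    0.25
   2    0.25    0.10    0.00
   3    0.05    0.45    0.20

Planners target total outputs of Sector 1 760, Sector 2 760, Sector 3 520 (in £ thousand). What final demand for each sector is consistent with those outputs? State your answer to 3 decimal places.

I − A =
  [   0.80     0.00    -0.25]
  [  -0.25     0.90     0.00]
  [  -0.05    -0.45     0.80]
d = (I − A) x:
  d_1 = (+0.80)·760 + (+0.00)·760 + (-0.25)·520 = 478.000
  d_2 = (-0.25)·760 + (+0.90)·760 + (+0.00)·520 = 494.000
  d_3 = (-0.05)·760 + (-0.45)·760 + (+0.80)·520 = 36.000

d_1 = 478.000, d_2 = 494.000, d_3 = 36.000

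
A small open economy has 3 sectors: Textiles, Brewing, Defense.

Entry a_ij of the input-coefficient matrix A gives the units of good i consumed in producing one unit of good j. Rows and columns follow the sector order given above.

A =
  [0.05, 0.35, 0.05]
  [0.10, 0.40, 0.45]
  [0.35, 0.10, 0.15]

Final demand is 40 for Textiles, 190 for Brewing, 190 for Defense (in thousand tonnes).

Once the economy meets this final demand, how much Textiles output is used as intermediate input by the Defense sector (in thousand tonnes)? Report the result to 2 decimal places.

z_13 = 21.94

I − A =
  [   0.95    -0.35    -0.05]
  [  -0.10     0.60    -0.45]
  [  -0.35    -0.10     0.85]
Cofactors of I−A, C_ij = (−1)^(i+j)·(minor ij) (rows/columns in the sector order above):
  C_11 = (0.60)(0.85) − (-0.45)(-0.10) = 0.4650
  C_12 = −[(-0.10)(0.85) − (-0.45)(-0.35)] = 0.2425
  C_13 = (-0.10)(-0.10) − (0.60)(-0.35) = 0.2200
  C_21 = −[(-0.35)(0.85) − (-0.05)(-0.10)] = 0.3025
  C_22 = (0.95)(0.85) − (-0.05)(-0.35) = 0.7900
  C_23 = −[(0.95)(-0.10) − (-0.35)(-0.35)] = 0.2175
  C_31 = (-0.35)(-0.45) − (-0.05)(0.60) = 0.1875
  C_32 = −[(0.95)(-0.45) − (-0.05)(-0.10)] = 0.4325
  C_33 = (0.95)(0.60) − (-0.35)(-0.10) = 0.5350
det(I−A) = Σ_j (I−A)_1j·C_1j = (0.95)(0.4650) + (-0.35)(0.2425) + (-0.05)(0.2200) = 0.345875
adj(I−A) = Cᵀ =
  [ 0.4650   0.3025   0.1875]
  [ 0.2425   0.7900   0.4325]
  [ 0.2200   0.2175   0.5350]
(I − A)⁻¹ = adj(I−A) / det(I−A) ≈
  [   1.3444     0.8746     0.5421]
  [   0.7011     2.2841     1.2505]
  [   0.6361     0.6288     1.5468]
First solve x = (I − A)⁻¹ d = adj(I−A)·d / det(I−A); in particular x_3 = (0.2200·40 + 0.2175·190 + 0.5350·190) / 0.345875 = 151.775 / 0.345875 ≈ 438.8146.
Intermediate flow from 1 to 3: z_13 = a_13 · x_3 = 0.05 × 151.775 / 0.345875 = 7.58875 / 0.345875 ≈ 21.94.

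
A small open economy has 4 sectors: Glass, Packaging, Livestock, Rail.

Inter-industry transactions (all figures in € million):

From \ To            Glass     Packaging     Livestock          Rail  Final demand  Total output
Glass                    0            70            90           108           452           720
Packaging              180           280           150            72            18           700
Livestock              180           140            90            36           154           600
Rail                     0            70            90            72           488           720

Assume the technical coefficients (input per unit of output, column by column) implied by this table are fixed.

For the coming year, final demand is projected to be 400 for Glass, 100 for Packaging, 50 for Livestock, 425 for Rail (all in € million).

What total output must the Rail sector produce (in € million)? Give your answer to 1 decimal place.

Technical coefficients a_ij = z_ij / X_j:
  a_11 = 0/720 = 0.00, a_21 = 180/720 = 0.25, a_31 = 180/720 = 0.25, a_41 = 0/720 = 0.00
  a_12 = 70/700 = 0.10, a_22 = 280/700 = 0.40, a_32 = 140/700 = 0.20, a_42 = 70/700 = 0.10
  a_13 = 90/600 = 0.15, a_23 = 150/600 = 0.25, a_33 = 90/600 = 0.15, a_43 = 90/600 = 0.15
  a_14 = 108/720 = 0.15, a_24 = 72/720 = 0.10, a_34 = 36/720 = 0.05, a_44 = 72/720 = 0.10
I − A =
  [   1.00    -0.10    -0.15    -0.15]
  [  -0.25     0.60    -0.25    -0.10]
  [  -0.25    -0.20     0.85    -0.05]
  [   0.00    -0.10    -0.15     0.90]
Compute the cofactors C_ij = (−1)^(i+j)·(3×3 minor ij) of I−A; the adjugate is their transpose:
adj(I−A) = Cᵀ =
  [ 0.396750   0.120750   0.120750   0.086250]
  [ 0.249375   0.718125   0.279375   0.136875]
  [ 0.178750   0.211250   0.503750   0.081250]
  [ 0.057500   0.115000   0.115000   0.402500]
det(I−A) = Σ_j (I−A)_1j·C_1j = (1.00)(0.396750) + (-0.10)(0.249375) + (-0.15)(0.178750) + (-0.15)(0.057500) = 0.336375
(I − A)⁻¹ = adj(I−A) / det(I−A) ≈
  [   1.1795     0.3590     0.3590     0.2564]
  [   0.7414     2.1349     0.8305     0.4069]
  [   0.5314     0.6280     1.4976     0.2415]
  [   0.1709     0.3419     0.3419     1.1966]
x = (I − A)⁻¹ d = adj(I−A)·d / det(I−A), with det(I−A) = 0.336375:
  x_1 = (0.396750·400 + 0.120750·100 + 0.120750·50 + 0.086250·425) / 0.336375 = 213.46875 / 0.336375 ≈ 634.6
  x_2 = (0.249375·400 + 0.718125·100 + 0.279375·50 + 0.136875·425) / 0.336375 = 243.703125 / 0.336375 ≈ 724.5
  x_3 = (0.178750·400 + 0.211250·100 + 0.503750·50 + 0.081250·425) / 0.336375 = 152.34375 / 0.336375 ≈ 452.9
  x_4 = (0.057500·400 + 0.115000·100 + 0.115000·50 + 0.402500·425) / 0.336375 = 211.3125 / 0.336375 ≈ 628.2

x_4 = 628.2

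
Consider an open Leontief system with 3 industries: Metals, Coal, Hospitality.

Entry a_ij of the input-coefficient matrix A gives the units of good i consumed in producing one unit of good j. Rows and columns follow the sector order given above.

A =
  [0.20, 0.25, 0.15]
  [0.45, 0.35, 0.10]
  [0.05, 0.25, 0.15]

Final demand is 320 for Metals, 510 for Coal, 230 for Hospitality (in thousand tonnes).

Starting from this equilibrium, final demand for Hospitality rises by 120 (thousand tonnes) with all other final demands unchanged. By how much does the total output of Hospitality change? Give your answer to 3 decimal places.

Δx_3 = 161.187

I − A =
  [   0.80    -0.25    -0.15]
  [  -0.45     0.65    -0.10]
  [  -0.05    -0.25     0.85]
Cofactors of I−A, C_ij = (−1)^(i+j)·(minor ij) (rows/columns in the sector order above):
  C_11 = (0.65)(0.85) − (-0.10)(-0.25) = 0.5275
  C_12 = −[(-0.45)(0.85) − (-0.10)(-0.05)] = 0.3875
  C_13 = (-0.45)(-0.25) − (0.65)(-0.05) = 0.1450
  C_21 = −[(-0.25)(0.85) − (-0.15)(-0.25)] = 0.2500
  C_22 = (0.80)(0.85) − (-0.15)(-0.05) = 0.6725
  C_23 = −[(0.80)(-0.25) − (-0.25)(-0.05)] = 0.2125
  C_31 = (-0.25)(-0.10) − (-0.15)(0.65) = 0.1225
  C_32 = −[(0.80)(-0.10) − (-0.15)(-0.45)] = 0.1475
  C_33 = (0.80)(0.65) − (-0.25)(-0.45) = 0.4075
det(I−A) = Σ_j (I−A)_1j·C_1j = (0.80)(0.5275) + (-0.25)(0.3875) + (-0.15)(0.1450) = 0.303375
adj(I−A) = Cᵀ =
  [ 0.5275   0.2500   0.1225]
  [ 0.3875   0.6725   0.1475]
  [ 0.1450   0.2125   0.4075]
(I − A)⁻¹ = adj(I−A) / det(I−A) ≈
  [   1.7388     0.8241     0.4038]
  [   1.2773     2.2167     0.4862]
  [   0.4780     0.7005     1.3432]
Δx = (I − A)⁻¹ Δd with Δd having +120 in the Hospitality component and 0 elsewhere.
So Δx_3 = L_33 · (+120), where L_33 = adj(I−A)_33 / det(I−A) = 0.4075 / 0.303375.
Δx_3 = 0.4075 × (+120) / 0.303375 = 48.90 / 0.303375 ≈ 161.187.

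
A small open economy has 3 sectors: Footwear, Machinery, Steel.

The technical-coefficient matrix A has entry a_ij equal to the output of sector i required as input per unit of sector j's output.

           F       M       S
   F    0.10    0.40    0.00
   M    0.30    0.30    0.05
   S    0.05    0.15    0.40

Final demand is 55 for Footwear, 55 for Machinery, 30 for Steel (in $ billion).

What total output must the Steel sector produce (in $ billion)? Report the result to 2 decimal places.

I − A =
  [   0.90    -0.40     0.00]
  [  -0.30     0.70    -0.05]
  [  -0.05    -0.15     0.60]
Cofactors of I−A, C_ij = (−1)^(i+j)·(minor ij) (rows/columns in the sector order above):
  C_11 = (0.70)(0.60) − (-0.05)(-0.15) = 0.4125
  C_12 = −[(-0.30)(0.60) − (-0.05)(-0.05)] = 0.1825
  C_13 = (-0.30)(-0.15) − (0.70)(-0.05) = 0.0800
  C_21 = −[(-0.40)(0.60) − (0.00)(-0.15)] = 0.2400
  C_22 = (0.90)(0.60) − (0.00)(-0.05) = 0.5400
  C_23 = −[(0.90)(-0.15) − (-0.40)(-0.05)] = 0.1550
  C_31 = (-0.40)(-0.05) − (0.00)(0.70) = 0.0200
  C_32 = −[(0.90)(-0.05) − (0.00)(-0.30)] = 0.0450
  C_33 = (0.90)(0.70) − (-0.40)(-0.30) = 0.5100
det(I−A) = Σ_j (I−A)_1j·C_1j = (0.90)(0.4125) + (-0.40)(0.1825) + (0.00)(0.0800) = 0.29825
adj(I−A) = Cᵀ =
  [ 0.4125   0.2400   0.0200]
  [ 0.1825   0.5400   0.0450]
  [ 0.0800   0.1550   0.5100]
(I − A)⁻¹ = adj(I−A) / det(I−A) ≈
  [   1.3831     0.8047     0.0671]
  [   0.6119     1.8106     0.1509]
  [   0.2682     0.5197     1.7100]
x = (I − A)⁻¹ d = adj(I−A)·d / det(I−A), with det(I−A) = 0.29825:
  x_F = (0.4125·55 + 0.2400·55 + 0.0200·30) / 0.29825 = 36.4875 / 0.29825 ≈ 122.34
  x_M = (0.1825·55 + 0.5400·55 + 0.0450·30) / 0.29825 = 41.0875 / 0.29825 ≈ 137.76
  x_S = (0.0800·55 + 0.1550·55 + 0.5100·30) / 0.29825 = 28.225 / 0.29825 ≈ 94.64

x_S = 94.64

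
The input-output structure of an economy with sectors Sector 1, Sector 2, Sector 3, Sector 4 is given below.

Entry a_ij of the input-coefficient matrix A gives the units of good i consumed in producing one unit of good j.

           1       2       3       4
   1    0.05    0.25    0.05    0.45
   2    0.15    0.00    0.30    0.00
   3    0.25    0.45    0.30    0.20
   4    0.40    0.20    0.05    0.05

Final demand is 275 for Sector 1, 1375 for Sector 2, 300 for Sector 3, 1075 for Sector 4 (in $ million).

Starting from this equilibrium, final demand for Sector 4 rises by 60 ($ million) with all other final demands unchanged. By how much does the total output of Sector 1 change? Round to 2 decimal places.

I − A =
  [   0.95    -0.25    -0.05    -0.45]
  [  -0.15     1.00    -0.30     0.00]
  [  -0.25    -0.45     0.70    -0.20]
  [  -0.40    -0.20    -0.05     0.95]
Compute the cofactors C_ij = (−1)^(i+j)·(3×3 minor ij) of I−A; the adjugate is their transpose:
adj(I−A) = Cᵀ =
  [ 0.514750   0.260250   0.168250   0.279250]
  [ 0.193500   0.474750   0.227250   0.139500]
  [ 0.387625   0.465000   0.673375   0.325375]
  [ 0.277875   0.234000   0.154125   0.475875]
det(I−A) = Σ_j (I−A)_1j·C_1j = (0.95)(0.514750) + (-0.25)(0.193500) + (-0.05)(0.387625) + (-0.45)(0.277875) = 0.2962125
(I − A)⁻¹ = adj(I−A) / det(I−A) ≈
  [   1.7378     0.8786     0.5680     0.9427]
  [   0.6532     1.6027     0.7672     0.4709]
  [   1.3086     1.5698     2.2733     1.0985]
  [   0.9381     0.7900     0.5203     1.6065]
Δx = (I − A)⁻¹ Δd with Δd having +60 in the Sector 4 component and 0 elsewhere.
So Δx_1 = L_14 · (+60), where L_14 = adj(I−A)_14 / det(I−A) = 0.279250 / 0.2962125.
Δx_1 = 0.279250 × (+60) / 0.2962125 = 16.755 / 0.2962125 ≈ 56.56.

Δx_1 = 56.56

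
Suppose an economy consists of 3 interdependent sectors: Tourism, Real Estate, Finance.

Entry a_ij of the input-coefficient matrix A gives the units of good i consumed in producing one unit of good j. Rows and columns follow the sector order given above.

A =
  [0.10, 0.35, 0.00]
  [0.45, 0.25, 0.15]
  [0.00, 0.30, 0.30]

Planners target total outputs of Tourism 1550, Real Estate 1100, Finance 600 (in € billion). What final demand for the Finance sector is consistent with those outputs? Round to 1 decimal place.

I − A =
  [   0.90    -0.35     0.00]
  [  -0.45     0.75    -0.15]
  [   0.00    -0.30     0.70]
d = (I − A) x:
  d_T = (+0.90)·1550 + (-0.35)·1100 + (+0.00)·600 = 1010.0
  d_R = (-0.45)·1550 + (+0.75)·1100 + (-0.15)·600 = 37.5
  d_F = (+0.00)·1550 + (-0.30)·1100 + (+0.70)·600 = 90.0

d_F = 90.0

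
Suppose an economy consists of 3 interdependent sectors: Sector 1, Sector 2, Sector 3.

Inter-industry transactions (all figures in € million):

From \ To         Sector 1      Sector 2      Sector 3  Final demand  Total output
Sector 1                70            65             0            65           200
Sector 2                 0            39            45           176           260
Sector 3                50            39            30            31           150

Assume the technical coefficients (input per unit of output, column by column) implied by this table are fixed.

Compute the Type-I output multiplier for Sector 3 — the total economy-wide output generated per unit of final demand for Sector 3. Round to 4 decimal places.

Technical coefficients a_ij = z_ij / X_j:
  a_11 = 70/200 = 0.35, a_21 = 0/200 = 0.00, a_31 = 50/200 = 0.25
  a_12 = 65/260 = 0.25, a_22 = 39/260 = 0.15, a_32 = 39/260 = 0.15
  a_13 = 0/150 = 0.00, a_23 = 45/150 = 0.30, a_33 = 30/150 = 0.20
I − A =
  [   0.65    -0.25     0.00]
  [   0.00     0.85    -0.30]
  [  -0.25    -0.15     0.80]
Cofactors of I−A, C_ij = (−1)^(i+j)·(minor ij) (rows/columns in the sector order above):
  C_11 = (0.85)(0.80) − (-0.30)(-0.15) = 0.6350
  C_12 = −[(0.00)(0.80) − (-0.30)(-0.25)] = 0.0750
  C_13 = (0.00)(-0.15) − (0.85)(-0.25) = 0.2125
  C_21 = −[(-0.25)(0.80) − (0.00)(-0.15)] = 0.2000
  C_22 = (0.65)(0.80) − (0.00)(-0.25) = 0.5200
  C_23 = −[(0.65)(-0.15) − (-0.25)(-0.25)] = 0.1600
  C_31 = (-0.25)(-0.30) − (0.00)(0.85) = 0.0750
  C_32 = −[(0.65)(-0.30) − (0.00)(0.00)] = 0.1950
  C_33 = (0.65)(0.85) − (-0.25)(0.00) = 0.5525
det(I−A) = Σ_j (I−A)_1j·C_1j = (0.65)(0.6350) + (-0.25)(0.0750) + (0.00)(0.2125) = 0.3940
adj(I−A) = Cᵀ =
  [ 0.6350   0.2000   0.0750]
  [ 0.0750   0.5200   0.1950]
  [ 0.2125   0.1600   0.5525]
(I − A)⁻¹ = adj(I−A) / det(I−A) ≈
  [   1.61168     0.50761     0.19036]
  [   0.19036     1.31980     0.49492]
  [   0.53934     0.40609     1.40228]
The output multiplier for sector j is the column-j sum of the Leontief inverse (I − A)⁻¹ = adj(I−A) / det(I−A).
Column 3 of adj(I−A): (0.0750, 0.1950, 0.5525); det(I−A) = 0.3940.
m_3 = (0.0750 + 0.1950 + 0.5525) / 0.3940 = 0.8225 / 0.3940 ≈ 2.0876.

m_3 = 2.0876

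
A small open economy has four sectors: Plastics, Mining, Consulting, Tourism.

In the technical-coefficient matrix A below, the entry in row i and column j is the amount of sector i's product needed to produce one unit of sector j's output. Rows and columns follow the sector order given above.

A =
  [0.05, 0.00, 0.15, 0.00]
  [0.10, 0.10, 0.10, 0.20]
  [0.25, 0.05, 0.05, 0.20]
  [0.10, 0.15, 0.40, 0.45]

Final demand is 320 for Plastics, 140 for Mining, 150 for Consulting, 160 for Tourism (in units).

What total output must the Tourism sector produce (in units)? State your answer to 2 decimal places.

I − A =
  [   0.95     0.00    -0.15     0.00]
  [  -0.10     0.90    -0.10    -0.20]
  [  -0.25    -0.05     0.95    -0.20]
  [  -0.10    -0.15    -0.40     0.55]
Compute the cofactors C_ij = (−1)^(i+j)·(3×3 minor ij) of I−A; the adjugate is their transpose:
adj(I−A) = Cᵀ =
  [ 0.360000   0.008625   0.069750   0.028500]
  [ 0.099000   0.396750   0.139500   0.195000]
  [ 0.141000   0.054625   0.441750   0.180500]
  [ 0.195000   0.149500   0.372000   0.773000]
det(I−A) = Σ_j (I−A)_1j·C_1j = (0.95)(0.360000) + (0.00)(0.099000) + (-0.15)(0.141000) + (0.00)(0.195000) = 0.32085
(I − A)⁻¹ = adj(I−A) / det(I−A) ≈
  [   1.1220     0.0269     0.2174     0.0888]
  [   0.3086     1.2366     0.4348     0.6078]
  [   0.4395     0.1703     1.3768     0.5626]
  [   0.6078     0.4659     1.1594     2.4092]
x = (I − A)⁻¹ d = adj(I−A)·d / det(I−A), with det(I−A) = 0.32085:
  x_1 = (0.360000·320 + 0.008625·140 + 0.069750·150 + 0.028500·160) / 0.32085 = 131.43 / 0.32085 ≈ 409.63
  x_2 = (0.099000·320 + 0.396750·140 + 0.139500·150 + 0.195000·160) / 0.32085 = 139.35 / 0.32085 ≈ 434.32
  x_3 = (0.141000·320 + 0.054625·140 + 0.441750·150 + 0.180500·160) / 0.32085 = 147.91 / 0.32085 ≈ 460.99
  x_4 = (0.195000·320 + 0.149500·140 + 0.372000·150 + 0.773000·160) / 0.32085 = 262.81 / 0.32085 ≈ 819.11

x_4 = 819.11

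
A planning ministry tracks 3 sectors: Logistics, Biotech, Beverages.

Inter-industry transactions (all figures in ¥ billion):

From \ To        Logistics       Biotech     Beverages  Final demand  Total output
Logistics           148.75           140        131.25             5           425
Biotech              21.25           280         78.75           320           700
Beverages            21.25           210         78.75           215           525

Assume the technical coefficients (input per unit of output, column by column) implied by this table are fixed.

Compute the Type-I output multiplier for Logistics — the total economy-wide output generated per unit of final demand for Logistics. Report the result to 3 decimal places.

m_1 = 1.993

Technical coefficients a_ij = z_ij / X_j:
  a_11 = 148.75/425 = 0.35, a_21 = 21.25/425 = 0.05, a_31 = 21.25/425 = 0.05
  a_12 = 140/700 = 0.20, a_22 = 280/700 = 0.40, a_32 = 210/700 = 0.30
  a_13 = 131.25/525 = 0.25, a_23 = 78.75/525 = 0.15, a_33 = 78.75/525 = 0.15
I − A =
  [   0.65    -0.20    -0.25]
  [  -0.05     0.60    -0.15]
  [  -0.05    -0.30     0.85]
Cofactors of I−A, C_ij = (−1)^(i+j)·(minor ij) (rows/columns in the sector order above):
  C_11 = (0.60)(0.85) − (-0.15)(-0.30) = 0.4650
  C_12 = −[(-0.05)(0.85) − (-0.15)(-0.05)] = 0.0500
  C_13 = (-0.05)(-0.30) − (0.60)(-0.05) = 0.0450
  C_21 = −[(-0.20)(0.85) − (-0.25)(-0.30)] = 0.2450
  C_22 = (0.65)(0.85) − (-0.25)(-0.05) = 0.5400
  C_23 = −[(0.65)(-0.30) − (-0.20)(-0.05)] = 0.2050
  C_31 = (-0.20)(-0.15) − (-0.25)(0.60) = 0.1800
  C_32 = −[(0.65)(-0.15) − (-0.25)(-0.05)] = 0.1100
  C_33 = (0.65)(0.60) − (-0.20)(-0.05) = 0.3800
det(I−A) = Σ_j (I−A)_1j·C_1j = (0.65)(0.4650) + (-0.20)(0.0500) + (-0.25)(0.0450) = 0.2810
adj(I−A) = Cᵀ =
  [ 0.4650   0.2450   0.1800]
  [ 0.0500   0.5400   0.1100]
  [ 0.0450   0.2050   0.3800]
(I − A)⁻¹ = adj(I−A) / det(I−A) ≈
  [   1.6548     0.8719     0.6406]
  [   0.1779     1.9217     0.3915]
  [   0.1601     0.7295     1.3523]
The output multiplier for sector j is the column-j sum of the Leontief inverse (I − A)⁻¹ = adj(I−A) / det(I−A).
Column 1 of adj(I−A): (0.4650, 0.0500, 0.0450); det(I−A) = 0.2810.
m_1 = (0.4650 + 0.0500 + 0.0450) / 0.2810 = 0.56 / 0.2810 ≈ 1.993.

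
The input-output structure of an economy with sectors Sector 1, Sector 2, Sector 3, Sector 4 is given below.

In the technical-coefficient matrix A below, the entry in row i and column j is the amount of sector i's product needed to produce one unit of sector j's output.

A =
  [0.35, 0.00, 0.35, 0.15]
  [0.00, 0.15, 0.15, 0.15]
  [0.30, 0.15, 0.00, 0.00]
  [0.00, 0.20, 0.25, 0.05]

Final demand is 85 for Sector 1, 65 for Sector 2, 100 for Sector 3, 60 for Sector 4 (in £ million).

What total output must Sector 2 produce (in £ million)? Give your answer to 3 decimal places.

x_2 = 137.936

I − A =
  [   0.65     0.00    -0.35    -0.15]
  [   0.00     0.85    -0.15    -0.15]
  [  -0.30    -0.15     1.00     0.00]
  [   0.00    -0.20    -0.25     0.95]
Compute the cofactors C_ij = (−1)^(i+j)·(3×3 minor ij) of I−A; the adjugate is their transpose:
adj(I−A) = Cᵀ =
  [ 0.750500   0.085500   0.308500   0.132000]
  [ 0.054000   0.506500   0.117000   0.088500]
  [ 0.233250   0.101625   0.505375   0.052875]
  [ 0.072750   0.133375   0.157625   0.448625]
det(I−A) = Σ_j (I−A)_1j·C_1j = (0.65)(0.750500) + (0.00)(0.054000) + (-0.35)(0.233250) + (-0.15)(0.072750) = 0.395275
(I − A)⁻¹ = adj(I−A) / det(I−A) ≈
  [   1.8987     0.2163     0.7805     0.3339]
  [   0.1366     1.2814     0.2960     0.2239]
  [   0.5901     0.2571     1.2785     0.1338]
  [   0.1840     0.3374     0.3988     1.1350]
x = (I − A)⁻¹ d = adj(I−A)·d / det(I−A), with det(I−A) = 0.395275:
  x_1 = (0.750500·85 + 0.085500·65 + 0.308500·100 + 0.132000·60) / 0.395275 = 108.12 / 0.395275 ≈ 273.531
  x_2 = (0.054000·85 + 0.506500·65 + 0.117000·100 + 0.088500·60) / 0.395275 = 54.5225 / 0.395275 ≈ 137.936
  x_3 = (0.233250·85 + 0.101625·65 + 0.505375·100 + 0.052875·60) / 0.395275 = 80.141875 / 0.395275 ≈ 202.750
  x_4 = (0.072750·85 + 0.133375·65 + 0.157625·100 + 0.448625·60) / 0.395275 = 57.533125 / 0.395275 ≈ 145.552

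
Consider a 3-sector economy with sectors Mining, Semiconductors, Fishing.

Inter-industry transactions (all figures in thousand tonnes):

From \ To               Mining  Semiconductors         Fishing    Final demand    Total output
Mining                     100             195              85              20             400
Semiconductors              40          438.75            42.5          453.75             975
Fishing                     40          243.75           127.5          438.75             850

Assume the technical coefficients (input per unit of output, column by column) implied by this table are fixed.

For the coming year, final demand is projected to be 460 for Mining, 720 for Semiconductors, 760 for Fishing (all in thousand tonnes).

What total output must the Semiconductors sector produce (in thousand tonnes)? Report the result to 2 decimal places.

x_2 = 1678.98

Technical coefficients a_ij = z_ij / X_j:
  a_11 = 100/400 = 0.25, a_21 = 40/400 = 0.10, a_31 = 40/400 = 0.10
  a_12 = 195/975 = 0.20, a_22 = 438.75/975 = 0.45, a_32 = 243.75/975 = 0.25
  a_13 = 85/850 = 0.10, a_23 = 42.5/850 = 0.05, a_33 = 127.5/850 = 0.15
I − A =
  [   0.75    -0.20    -0.10]
  [  -0.10     0.55    -0.05]
  [  -0.10    -0.25     0.85]
Cofactors of I−A, C_ij = (−1)^(i+j)·(minor ij) (rows/columns in the sector order above):
  C_11 = (0.55)(0.85) − (-0.05)(-0.25) = 0.4550
  C_12 = −[(-0.10)(0.85) − (-0.05)(-0.10)] = 0.0900
  C_13 = (-0.10)(-0.25) − (0.55)(-0.10) = 0.0800
  C_21 = −[(-0.20)(0.85) − (-0.10)(-0.25)] = 0.1950
  C_22 = (0.75)(0.85) − (-0.10)(-0.10) = 0.6275
  C_23 = −[(0.75)(-0.25) − (-0.20)(-0.10)] = 0.2075
  C_31 = (-0.20)(-0.05) − (-0.10)(0.55) = 0.0650
  C_32 = −[(0.75)(-0.05) − (-0.10)(-0.10)] = 0.0475
  C_33 = (0.75)(0.55) − (-0.20)(-0.10) = 0.3925
det(I−A) = Σ_j (I−A)_1j·C_1j = (0.75)(0.4550) + (-0.20)(0.0900) + (-0.10)(0.0800) = 0.31525
adj(I−A) = Cᵀ =
  [ 0.4550   0.1950   0.0650]
  [ 0.0900   0.6275   0.0475]
  [ 0.0800   0.2075   0.3925]
(I − A)⁻¹ = adj(I−A) / det(I−A) ≈
  [   1.4433     0.6186     0.2062]
  [   0.2855     1.9905     0.1507]
  [   0.2538     0.6582     1.2450]
x = (I − A)⁻¹ d = adj(I−A)·d / det(I−A), with det(I−A) = 0.31525:
  x_1 = (0.4550·460 + 0.1950·720 + 0.0650·760) / 0.31525 = 399.10 / 0.31525 ≈ 1265.98
  x_2 = (0.0900·460 + 0.6275·720 + 0.0475·760) / 0.31525 = 529.30 / 0.31525 ≈ 1678.98
  x_3 = (0.0800·460 + 0.2075·720 + 0.3925·760) / 0.31525 = 484.50 / 0.31525 ≈ 1536.88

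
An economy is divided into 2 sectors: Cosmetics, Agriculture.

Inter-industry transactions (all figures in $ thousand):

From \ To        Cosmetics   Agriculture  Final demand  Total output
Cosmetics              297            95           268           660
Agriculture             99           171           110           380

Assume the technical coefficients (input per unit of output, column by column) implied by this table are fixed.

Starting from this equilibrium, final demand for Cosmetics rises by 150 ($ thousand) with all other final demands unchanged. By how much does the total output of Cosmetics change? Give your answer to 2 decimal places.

Technical coefficients a_ij = z_ij / X_j:
  a_11 = 297/660 = 0.45, a_21 = 99/660 = 0.15
  a_12 = 95/380 = 0.25, a_22 = 171/380 = 0.45
I − A =
  [   0.55    -0.25]
  [  -0.15     0.55]
det(I−A) = (0.55)(0.55) − (-0.25)(-0.15) = 0.2650
adj(I−A) = [[0.55, 0.25], [0.15, 0.55]]
(I − A)⁻¹ = adj(I−A) / det(I−A) ≈
  [   2.0755     0.9434]
  [   0.5660     2.0755]
Δx = (I − A)⁻¹ Δd with Δd having +150 in the Cosmetics component and 0 elsewhere.
So Δx_1 = L_11 · (+150), where L_11 = adj(I−A)_11 / det(I−A) = 0.55 / 0.2650.
Δx_1 = 0.55 × (+150) / 0.2650 = 82.50 / 0.2650 ≈ 311.32.

Δx_1 = 311.32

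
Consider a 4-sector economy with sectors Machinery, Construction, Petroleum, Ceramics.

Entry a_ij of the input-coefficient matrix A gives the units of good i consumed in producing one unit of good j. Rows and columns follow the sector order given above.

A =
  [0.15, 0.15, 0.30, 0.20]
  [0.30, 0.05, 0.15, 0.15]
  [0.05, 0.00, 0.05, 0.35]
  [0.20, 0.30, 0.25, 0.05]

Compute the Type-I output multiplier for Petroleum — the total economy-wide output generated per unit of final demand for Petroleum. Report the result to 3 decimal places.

m_3 = 3.304

I − A =
  [   0.85    -0.15    -0.30    -0.20]
  [  -0.30     0.95    -0.15    -0.15]
  [  -0.05     0.00     0.95    -0.35]
  [  -0.20    -0.30    -0.25     0.95]
Compute the cofactors C_ij = (−1)^(i+j)·(3×3 minor ij) of I−A; the adjugate is their transpose:
adj(I−A) = Cᵀ =
  [ 0.715750   0.210750   0.340750   0.309500]
  [ 0.292500   0.617000   0.256500   0.253500]
  [ 0.140875   0.109875   0.625625   0.277500]
  [ 0.280125   0.268125   0.317375   0.709000]
det(I−A) = Σ_j (I−A)_1j·C_1j = (0.85)(0.715750) + (-0.15)(0.292500) + (-0.30)(0.140875) + (-0.20)(0.280125) = 0.466225
(I − A)⁻¹ = adj(I−A) / det(I−A) ≈
  [   1.5352     0.4520     0.7309     0.6638]
  [   0.6274     1.3234     0.5502     0.5437]
  [   0.3022     0.2357     1.3419     0.5952]
  [   0.6008     0.5751     0.6807     1.5207]
The output multiplier for sector j is the column-j sum of the Leontief inverse (I − A)⁻¹ = adj(I−A) / det(I−A).
Column 3 of adj(I−A): (0.340750, 0.256500, 0.625625, 0.317375); det(I−A) = 0.466225.
m_3 = (0.340750 + 0.256500 + 0.625625 + 0.317375) / 0.466225 = 1.54025 / 0.466225 ≈ 3.304.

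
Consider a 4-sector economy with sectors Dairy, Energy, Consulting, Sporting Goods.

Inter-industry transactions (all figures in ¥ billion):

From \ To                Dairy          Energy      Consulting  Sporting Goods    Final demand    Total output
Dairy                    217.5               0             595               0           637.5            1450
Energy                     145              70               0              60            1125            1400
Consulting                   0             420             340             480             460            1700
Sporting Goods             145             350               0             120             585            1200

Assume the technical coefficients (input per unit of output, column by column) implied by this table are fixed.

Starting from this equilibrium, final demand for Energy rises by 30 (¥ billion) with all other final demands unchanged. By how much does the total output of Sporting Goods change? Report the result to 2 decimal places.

Technical coefficients a_ij = z_ij / X_j:
  a_11 = 217.5/1450 = 0.15, a_21 = 145/1450 = 0.10, a_31 = 0/1450 = 0.00, a_41 = 145/1450 = 0.10
  a_12 = 0/1400 = 0.00, a_22 = 70/1400 = 0.05, a_32 = 420/1400 = 0.30, a_42 = 350/1400 = 0.25
  a_13 = 595/1700 = 0.35, a_23 = 0/1700 = 0.00, a_33 = 340/1700 = 0.20, a_43 = 0/1700 = 0.00
  a_14 = 0/1200 = 0.00, a_24 = 60/1200 = 0.05, a_34 = 480/1200 = 0.40, a_44 = 120/1200 = 0.10
I − A =
  [   0.85     0.00    -0.35     0.00]
  [  -0.10     0.95     0.00    -0.05]
  [   0.00    -0.30     0.80    -0.40]
  [  -0.10    -0.25     0.00     0.90]
Compute the cofactors C_ij = (−1)^(i+j)·(3×3 minor ij) of I−A; the adjugate is their transpose:
adj(I−A) = Cᵀ =
  [ 0.674000   0.129500   0.294875   0.138250]
  [ 0.076000   0.598000   0.033250   0.048000]
  [ 0.076500   0.314500   0.716125   0.335750]
  [ 0.096000   0.180500   0.042000   0.635500]
det(I−A) = Σ_j (I−A)_1j·C_1j = (0.85)(0.674000) + (0.00)(0.076000) + (-0.35)(0.076500) + (0.00)(0.096000) = 0.546125
(I − A)⁻¹ = adj(I−A) / det(I−A) ≈
  [   1.2341     0.2371     0.5399     0.2531]
  [   0.1392     1.0950     0.0609     0.0879]
  [   0.1401     0.5759     1.3113     0.6148]
  [   0.1758     0.3305     0.0769     1.1637]
Δx = (I − A)⁻¹ Δd with Δd having +30 in the Energy component and 0 elsewhere.
So Δx_4 = L_42 · (+30), where L_42 = adj(I−A)_42 / det(I−A) = 0.180500 / 0.546125.
Δx_4 = 0.180500 × (+30) / 0.546125 = 5.415 / 0.546125 ≈ 9.92.

Δx_4 = 9.92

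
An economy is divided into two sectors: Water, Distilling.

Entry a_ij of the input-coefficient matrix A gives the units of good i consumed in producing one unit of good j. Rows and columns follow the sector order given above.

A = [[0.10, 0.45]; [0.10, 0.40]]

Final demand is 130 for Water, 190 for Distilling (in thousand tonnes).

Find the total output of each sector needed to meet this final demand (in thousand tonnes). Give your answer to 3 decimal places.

x_1 = 330.303, x_2 = 371.717

I − A =
  [   0.90    -0.45]
  [  -0.10     0.60]
det(I−A) = (0.90)(0.60) − (-0.45)(-0.10) = 0.4950
adj(I−A) = [[0.60, 0.45], [0.10, 0.90]]
(I − A)⁻¹ = adj(I−A) / det(I−A) ≈
  [   1.2121     0.9091]
  [   0.2020     1.8182]
x = (I − A)⁻¹ d = adj(I−A)·d / det(I−A), with det(I−A) = 0.4950:
  x_1 = (0.60·130 + 0.45·190) / 0.4950 = 163.50 / 0.4950 ≈ 330.303
  x_2 = (0.10·130 + 0.90·190) / 0.4950 = 184.00 / 0.4950 ≈ 371.717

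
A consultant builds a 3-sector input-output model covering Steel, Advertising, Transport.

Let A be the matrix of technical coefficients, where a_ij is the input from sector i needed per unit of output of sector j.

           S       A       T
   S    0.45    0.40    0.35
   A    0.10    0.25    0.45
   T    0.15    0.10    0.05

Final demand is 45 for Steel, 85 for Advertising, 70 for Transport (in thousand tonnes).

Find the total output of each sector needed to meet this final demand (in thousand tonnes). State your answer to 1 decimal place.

I − A =
  [   0.55    -0.40    -0.35]
  [  -0.10     0.75    -0.45]
  [  -0.15    -0.10     0.95]
Cofactors of I−A, C_ij = (−1)^(i+j)·(minor ij) (rows/columns in the sector order above):
  C_11 = (0.75)(0.95) − (-0.45)(-0.10) = 0.6675
  C_12 = −[(-0.10)(0.95) − (-0.45)(-0.15)] = 0.1625
  C_13 = (-0.10)(-0.10) − (0.75)(-0.15) = 0.1225
  C_21 = −[(-0.40)(0.95) − (-0.35)(-0.10)] = 0.4150
  C_22 = (0.55)(0.95) − (-0.35)(-0.15) = 0.4700
  C_23 = −[(0.55)(-0.10) − (-0.40)(-0.15)] = 0.1150
  C_31 = (-0.40)(-0.45) − (-0.35)(0.75) = 0.4425
  C_32 = −[(0.55)(-0.45) − (-0.35)(-0.10)] = 0.2825
  C_33 = (0.55)(0.75) − (-0.40)(-0.10) = 0.3725
det(I−A) = Σ_j (I−A)_1j·C_1j = (0.55)(0.6675) + (-0.40)(0.1625) + (-0.35)(0.1225) = 0.25925
adj(I−A) = Cᵀ =
  [ 0.6675   0.4150   0.4425]
  [ 0.1625   0.4700   0.2825]
  [ 0.1225   0.1150   0.3725]
(I − A)⁻¹ = adj(I−A) / det(I−A) ≈
  [   2.5747     1.6008     1.7068]
  [   0.6268     1.8129     1.0897]
  [   0.4725     0.4436     1.4368]
x = (I − A)⁻¹ d = adj(I−A)·d / det(I−A), with det(I−A) = 0.25925:
  x_S = (0.6675·45 + 0.4150·85 + 0.4425·70) / 0.25925 = 96.2875 / 0.25925 ≈ 371.4
  x_A = (0.1625·45 + 0.4700·85 + 0.2825·70) / 0.25925 = 67.0375 / 0.25925 ≈ 258.6
  x_T = (0.1225·45 + 0.1150·85 + 0.3725·70) / 0.25925 = 41.3625 / 0.25925 ≈ 159.5

x_S = 371.4, x_A = 258.6, x_T = 159.5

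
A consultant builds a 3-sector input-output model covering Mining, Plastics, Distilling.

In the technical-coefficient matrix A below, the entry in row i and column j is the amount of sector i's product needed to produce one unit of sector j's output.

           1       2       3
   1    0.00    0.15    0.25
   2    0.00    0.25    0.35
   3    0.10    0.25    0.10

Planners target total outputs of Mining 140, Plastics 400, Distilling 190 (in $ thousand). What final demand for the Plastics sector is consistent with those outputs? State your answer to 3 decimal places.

d_2 = 233.500

I − A =
  [   1.00    -0.15    -0.25]
  [   0.00     0.75    -0.35]
  [  -0.10    -0.25     0.90]
d = (I − A) x:
  d_1 = (+1.00)·140 + (-0.15)·400 + (-0.25)·190 = 32.500
  d_2 = (+0.00)·140 + (+0.75)·400 + (-0.35)·190 = 233.500
  d_3 = (-0.10)·140 + (-0.25)·400 + (+0.90)·190 = 57.000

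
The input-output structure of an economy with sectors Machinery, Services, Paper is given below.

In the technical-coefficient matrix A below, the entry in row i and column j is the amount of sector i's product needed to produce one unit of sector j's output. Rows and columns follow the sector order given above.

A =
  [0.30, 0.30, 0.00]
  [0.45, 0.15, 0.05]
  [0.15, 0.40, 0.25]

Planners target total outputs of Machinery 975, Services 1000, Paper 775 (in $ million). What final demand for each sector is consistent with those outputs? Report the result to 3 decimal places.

d_1 = 382.500, d_2 = 372.500, d_3 = 35.000

I − A =
  [   0.70    -0.30     0.00]
  [  -0.45     0.85    -0.05]
  [  -0.15    -0.40     0.75]
d = (I − A) x:
  d_1 = (+0.70)·975 + (-0.30)·1000 + (+0.00)·775 = 382.500
  d_2 = (-0.45)·975 + (+0.85)·1000 + (-0.05)·775 = 372.500
  d_3 = (-0.15)·975 + (-0.40)·1000 + (+0.75)·775 = 35.000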